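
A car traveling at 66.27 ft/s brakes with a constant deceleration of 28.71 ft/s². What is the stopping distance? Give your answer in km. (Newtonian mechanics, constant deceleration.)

v₀ = 66.27 ft/s × 0.3048 = 20.1991 m/s
a = 28.71 ft/s² × 0.3048 = 8.75081 m/s²
d = v₀² / (2a) = 20.1991² / (2 × 8.75081) = 408.004 / 17.5016 = 23.3124 m
d = 23.3124 m / 1000.0 = 0.02331 km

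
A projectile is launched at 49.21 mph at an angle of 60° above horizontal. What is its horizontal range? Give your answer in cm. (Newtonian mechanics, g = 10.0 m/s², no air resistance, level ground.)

v₀ = 49.21 mph × 0.44704 = 21.9988 m/s
R = v₀² × sin(2θ) / g = 21.9988² × sin(2 × 60°) / 10.0 = 483.947 × 0.866025 / 10.0 = 41.911 m
R = 41.911 m / 0.01 = 4191 cm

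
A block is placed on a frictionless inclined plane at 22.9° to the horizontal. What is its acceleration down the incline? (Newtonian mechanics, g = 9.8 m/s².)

a = g sin(θ) = 9.8 × sin(22.9°) = 9.8 × 0.3891 = 3.81 m/s²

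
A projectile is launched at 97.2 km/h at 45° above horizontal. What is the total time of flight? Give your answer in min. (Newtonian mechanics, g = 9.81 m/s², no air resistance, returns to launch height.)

v₀ = 97.2 km/h × 0.2777777777777778 = 27.0 m/s
T = 2 × v₀ × sin(θ) / g = 2 × 27.0 × sin(45°) / 9.81 = 2 × 27.0 × 0.707107 / 9.81 = 3.89233 s
T = 3.89233 s / 60.0 = 0.06487 min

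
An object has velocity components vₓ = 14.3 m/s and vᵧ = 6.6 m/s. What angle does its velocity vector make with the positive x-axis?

θ = arctan(vᵧ/vₓ) = arctan(6.6/14.3) = 24.78°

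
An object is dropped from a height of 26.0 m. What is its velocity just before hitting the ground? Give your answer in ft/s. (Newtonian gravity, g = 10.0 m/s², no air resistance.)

v = √(2gh) = √(2 × 10.0 × 26.0) = 22.8035 m/s
v = 22.8035 m/s / 0.3048 = 74.81 ft/s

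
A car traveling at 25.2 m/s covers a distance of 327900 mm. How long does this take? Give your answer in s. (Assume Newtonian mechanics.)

d = 327900 mm × 0.001 = 327.9 m
t = d / v = 327.9 / 25.2 = 13.01 s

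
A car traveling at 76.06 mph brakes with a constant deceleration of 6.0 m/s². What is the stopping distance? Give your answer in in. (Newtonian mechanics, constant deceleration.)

v₀ = 76.06 mph × 0.44704 = 34.0019 m/s
d = v₀² / (2a) = 34.0019² / (2 × 6.0) = 1156.13 / 12.0 = 96.3442 m
d = 96.3442 m / 0.0254 = 3793 in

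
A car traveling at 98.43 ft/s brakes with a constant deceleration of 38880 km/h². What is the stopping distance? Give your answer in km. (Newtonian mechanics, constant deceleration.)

v₀ = 98.43 ft/s × 0.3048 = 30.0015 m/s
a = 38880 km/h² × 7.716049382716049e-05 = 3.0 m/s²
d = v₀² / (2a) = 30.0015² / (2 × 3.0) = 900.09 / 6.0 = 150.015 m
d = 150.015 m / 1000.0 = 0.15 km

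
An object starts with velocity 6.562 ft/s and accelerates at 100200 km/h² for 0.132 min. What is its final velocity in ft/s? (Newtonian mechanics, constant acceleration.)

v₀ = 6.562 ft/s × 0.3048 = 2.0001 m/s
a = 100200 km/h² × 7.716049382716049e-05 = 7.73148 m/s²
t = 0.132 min × 60.0 = 7.92 s
v = v₀ + a × t = 2.0001 + 7.73148 × 7.92 = 63.2334 m/s
v = 63.2334 m/s / 0.3048 = 207.5 ft/s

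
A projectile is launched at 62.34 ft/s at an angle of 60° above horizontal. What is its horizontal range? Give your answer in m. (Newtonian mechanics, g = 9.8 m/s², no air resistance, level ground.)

v₀ = 62.34 ft/s × 0.3048 = 19.0012 m/s
R = v₀² × sin(2θ) / g = 19.0012² × sin(2 × 60°) / 9.8 = 361.046 × 0.866025 / 9.8 = 31.91 m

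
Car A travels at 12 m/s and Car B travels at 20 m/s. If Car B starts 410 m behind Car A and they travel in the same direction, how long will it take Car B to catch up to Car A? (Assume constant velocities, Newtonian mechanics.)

Relative speed: v_rel = 20 - 12 = 8 m/s
Time to catch: t = d₀/v_rel = 410/8 = 51.25 s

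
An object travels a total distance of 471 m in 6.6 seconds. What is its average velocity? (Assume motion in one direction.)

v_avg = Δd / Δt = 471 / 6.6 = 71.36 m/s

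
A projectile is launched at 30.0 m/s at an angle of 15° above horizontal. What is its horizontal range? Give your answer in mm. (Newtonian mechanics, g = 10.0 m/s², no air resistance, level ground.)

R = v₀² × sin(2θ) / g = 30.0² × sin(2 × 15°) / 10.0 = 900.0 × 0.5 / 10.0 = 45.0 m
R = 45.0 m / 0.001 = 45000 mm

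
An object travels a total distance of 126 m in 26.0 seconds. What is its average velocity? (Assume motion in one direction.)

v_avg = Δd / Δt = 126 / 26.0 = 4.85 m/s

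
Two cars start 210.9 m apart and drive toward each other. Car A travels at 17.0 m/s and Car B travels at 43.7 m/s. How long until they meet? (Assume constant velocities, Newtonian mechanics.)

Combined speed: v_combined = 17.0 + 43.7 = 60.7 m/s
Time to meet: t = d/v_combined = 210.9/60.7 = 3.47 s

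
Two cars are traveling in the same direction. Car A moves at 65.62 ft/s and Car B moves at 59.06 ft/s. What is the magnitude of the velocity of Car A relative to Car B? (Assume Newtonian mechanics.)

v_rel = |v_A - v_B| = |65.62 - 59.06| = 6.56 ft/s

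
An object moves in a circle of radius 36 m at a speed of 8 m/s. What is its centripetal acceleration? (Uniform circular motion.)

a_c = v²/r = 8²/36 = 64/36 = 1.78 m/s²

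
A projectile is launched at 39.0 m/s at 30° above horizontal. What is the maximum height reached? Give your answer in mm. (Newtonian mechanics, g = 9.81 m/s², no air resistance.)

H = v₀² × sin²(θ) / (2g) = 39.0² × sin(30°)² / (2 × 9.81) = 1521.0 × 0.25 / 19.62 = 19.3807 m
H = 19.3807 m / 0.001 = 19380 mm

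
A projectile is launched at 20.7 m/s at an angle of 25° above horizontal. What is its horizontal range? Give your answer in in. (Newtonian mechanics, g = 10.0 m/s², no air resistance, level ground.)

R = v₀² × sin(2θ) / g = 20.7² × sin(2 × 25°) / 10.0 = 428.49 × 0.766044 / 10.0 = 32.8242 m
R = 32.8242 m / 0.0254 = 1292 in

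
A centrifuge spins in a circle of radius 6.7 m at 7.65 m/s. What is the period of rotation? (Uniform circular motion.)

T = 2πr/v = 2π×6.7/7.65 = 5.5 s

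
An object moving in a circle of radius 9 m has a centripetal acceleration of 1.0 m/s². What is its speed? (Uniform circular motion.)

v = √(a_c × r) = √(1.0 × 9) = 3.0 m/s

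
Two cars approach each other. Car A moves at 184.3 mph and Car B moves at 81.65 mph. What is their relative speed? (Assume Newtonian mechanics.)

v_rel = v_A + v_B = 184.3 + 81.65 = 265.95 mph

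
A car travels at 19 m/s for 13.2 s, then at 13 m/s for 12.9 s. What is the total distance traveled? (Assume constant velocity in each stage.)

d₁ = v₁t₁ = 19 × 13.2 = 250.8 m
d₂ = v₂t₂ = 13 × 12.9 = 167.7 m
d_total = 250.8 + 167.7 = 418.5 m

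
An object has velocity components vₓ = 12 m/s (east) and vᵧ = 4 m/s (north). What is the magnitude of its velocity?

|v| = √(vₓ² + vᵧ²) = √(12² + 4²) = √(160) = 12.65 m/s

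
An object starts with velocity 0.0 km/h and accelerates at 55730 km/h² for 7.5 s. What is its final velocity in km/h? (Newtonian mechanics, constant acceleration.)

v₀ = 0.0 km/h × 0.2777777777777778 = 0.0 m/s
a = 55730 km/h² × 7.716049382716049e-05 = 4.30015 m/s²
v = v₀ + a × t = 0.0 + 4.30015 × 7.5 = 32.2511 m/s
v = 32.2511 m/s / 0.2777777777777778 = 116.1 km/h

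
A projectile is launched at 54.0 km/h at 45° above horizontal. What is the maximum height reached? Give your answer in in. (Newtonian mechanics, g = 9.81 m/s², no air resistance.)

v₀ = 54.0 km/h × 0.2777777777777778 = 15.0 m/s
H = v₀² × sin²(θ) / (2g) = 15.0² × sin(45°)² / (2 × 9.81) = 225.0 × 0.5 / 19.62 = 5.73394 m
H = 5.73394 m / 0.0254 = 225.7 in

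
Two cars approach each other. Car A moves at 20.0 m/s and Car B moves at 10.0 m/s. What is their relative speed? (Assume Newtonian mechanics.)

v_rel = v_A + v_B = 20.0 + 10.0 = 30.0 m/s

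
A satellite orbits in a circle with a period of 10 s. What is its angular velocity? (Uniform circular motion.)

ω = 2π/T = 2π/10 = 0.6283 rad/s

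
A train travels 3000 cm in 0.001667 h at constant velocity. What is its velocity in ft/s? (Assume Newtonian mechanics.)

d = 3000 cm × 0.01 = 30.0 m
t = 0.001667 h × 3600.0 = 6.0012 s
v = d / t = 30.0 / 6.0012 = 4.999 m/s
v = 4.999 m/s / 0.3048 = 16.4 ft/s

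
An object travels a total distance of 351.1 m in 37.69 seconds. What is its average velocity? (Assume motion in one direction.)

v_avg = Δd / Δt = 351.1 / 37.69 = 9.32 m/s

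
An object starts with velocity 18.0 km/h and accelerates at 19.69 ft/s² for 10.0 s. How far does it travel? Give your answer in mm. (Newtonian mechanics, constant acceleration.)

v₀ = 18.0 km/h × 0.2777777777777778 = 5.0 m/s
a = 19.69 ft/s² × 0.3048 = 6.00151 m/s²
d = v₀ × t + ½ × a × t² = 5.0 × 10.0 + 0.5 × 6.00151 × 10.0² = 350.075 m
d = 350.075 m / 0.001 = 350100 mm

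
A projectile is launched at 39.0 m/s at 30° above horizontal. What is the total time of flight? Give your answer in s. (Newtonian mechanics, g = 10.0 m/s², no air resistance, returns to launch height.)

T = 2 × v₀ × sin(θ) / g = 2 × 39.0 × sin(30°) / 10.0 = 2 × 39.0 × 0.5 / 10.0 = 3.9 s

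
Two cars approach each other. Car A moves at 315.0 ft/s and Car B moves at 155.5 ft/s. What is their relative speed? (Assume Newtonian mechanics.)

v_rel = v_A + v_B = 315.0 + 155.5 = 470.5 ft/s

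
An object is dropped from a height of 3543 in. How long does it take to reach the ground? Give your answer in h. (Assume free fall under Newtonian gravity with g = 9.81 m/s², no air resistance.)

h = 3543 in × 0.0254 = 89.9922 m
t = √(2h/g) = √(2 × 89.9922 / 9.81) = 4.28334 s
t = 4.28334 s / 3600.0 = 0.00119 h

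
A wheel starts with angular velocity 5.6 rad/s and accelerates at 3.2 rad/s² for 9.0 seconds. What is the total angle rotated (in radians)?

θ = ω₀t + ½αt² = 5.6×9.0 + ½×3.2×9.0² = 180.0 rad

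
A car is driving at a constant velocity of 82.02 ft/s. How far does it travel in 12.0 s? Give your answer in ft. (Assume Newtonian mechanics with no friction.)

v = 82.02 ft/s × 0.3048 = 24.9997 m/s
d = v × t = 24.9997 × 12.0 = 299.996 m
d = 299.996 m / 0.3048 = 984.2 ft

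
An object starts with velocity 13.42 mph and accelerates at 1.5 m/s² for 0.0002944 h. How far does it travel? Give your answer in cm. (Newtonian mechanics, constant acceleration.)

v₀ = 13.42 mph × 0.44704 = 5.99928 m/s
t = 0.0002944 h × 3600.0 = 1.05984 s
d = v₀ × t + ½ × a × t² = 5.99928 × 1.05984 + 0.5 × 1.5 × 1.05984² = 7.20072 m
d = 7.20072 m / 0.01 = 720.1 cm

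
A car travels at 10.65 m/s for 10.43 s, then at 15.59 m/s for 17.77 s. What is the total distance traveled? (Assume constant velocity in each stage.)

d₁ = v₁t₁ = 10.65 × 10.43 = 111.0795 m
d₂ = v₂t₂ = 15.59 × 17.77 = 277.0343 m
d_total = 111.0795 + 277.0343 = 388.11 m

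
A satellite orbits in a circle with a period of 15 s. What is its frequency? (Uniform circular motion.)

f = 1/T = 1/15 = 0.0667 Hz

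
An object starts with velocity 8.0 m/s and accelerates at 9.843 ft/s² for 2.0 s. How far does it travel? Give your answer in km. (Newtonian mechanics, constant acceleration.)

a = 9.843 ft/s² × 0.3048 = 3.00015 m/s²
d = v₀ × t + ½ × a × t² = 8.0 × 2.0 + 0.5 × 3.00015 × 2.0² = 22.0003 m
d = 22.0003 m / 1000.0 = 0.022 km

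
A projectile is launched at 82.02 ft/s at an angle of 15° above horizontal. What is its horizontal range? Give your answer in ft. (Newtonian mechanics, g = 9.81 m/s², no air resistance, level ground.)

v₀ = 82.02 ft/s × 0.3048 = 24.9997 m/s
R = v₀² × sin(2θ) / g = 24.9997² × sin(2 × 15°) / 9.81 = 624.985 × 0.5 / 9.81 = 31.8545 m
R = 31.8545 m / 0.3048 = 104.5 ft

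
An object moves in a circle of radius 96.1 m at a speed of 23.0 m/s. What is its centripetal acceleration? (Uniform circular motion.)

a_c = v²/r = 23.0²/96.1 = 529.0/96.1 = 5.5 m/s²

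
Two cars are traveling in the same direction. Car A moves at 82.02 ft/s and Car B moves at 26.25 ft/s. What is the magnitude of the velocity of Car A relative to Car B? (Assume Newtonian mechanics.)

v_rel = |v_A - v_B| = |82.02 - 26.25| = 55.77 ft/s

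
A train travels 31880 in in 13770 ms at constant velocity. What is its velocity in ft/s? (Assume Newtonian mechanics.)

d = 31880 in × 0.0254 = 809.752 m
t = 13770 ms × 0.001 = 13.77 s
v = d / t = 809.752 / 13.77 = 58.8055 m/s
v = 58.8055 m/s / 0.3048 = 192.9 ft/s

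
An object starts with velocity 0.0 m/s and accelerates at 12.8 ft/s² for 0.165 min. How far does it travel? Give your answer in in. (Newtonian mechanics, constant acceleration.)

a = 12.8 ft/s² × 0.3048 = 3.90144 m/s²
t = 0.165 min × 60.0 = 9.9 s
d = v₀ × t + ½ × a × t² = 0.0 × 9.9 + 0.5 × 3.90144 × 9.9² = 191.19 m
d = 191.19 m / 0.0254 = 7527 in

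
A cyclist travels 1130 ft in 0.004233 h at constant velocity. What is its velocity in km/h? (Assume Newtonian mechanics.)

d = 1130 ft × 0.3048 = 344.424 m
t = 0.004233 h × 3600.0 = 15.2388 s
v = d / t = 344.424 / 15.2388 = 22.6018 m/s
v = 22.6018 m/s / 0.2777777777777778 = 81.37 km/h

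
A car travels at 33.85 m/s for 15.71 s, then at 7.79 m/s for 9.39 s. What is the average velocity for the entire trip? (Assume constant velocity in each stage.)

d₁ = v₁t₁ = 33.85 × 15.71 = 531.7835 m
d₂ = v₂t₂ = 7.79 × 9.39 = 73.1481 m
d_total = 604.9316 m, t_total = 25.1 s
v_avg = d_total/t_total = 604.9316/25.1 = 24.1 m/s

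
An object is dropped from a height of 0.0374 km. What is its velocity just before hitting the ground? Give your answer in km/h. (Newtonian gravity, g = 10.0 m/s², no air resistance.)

h = 0.0374 km × 1000.0 = 37.4 m
v = √(2gh) = √(2 × 10.0 × 37.4) = 27.3496 m/s
v = 27.3496 m/s / 0.2777777777777778 = 98.46 km/h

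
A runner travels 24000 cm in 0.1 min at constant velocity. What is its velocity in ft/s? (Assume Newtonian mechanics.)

d = 24000 cm × 0.01 = 240.0 m
t = 0.1 min × 60.0 = 6.0 s
v = d / t = 240.0 / 6.0 = 40.0 m/s
v = 40.0 m/s / 0.3048 = 131.2 ft/s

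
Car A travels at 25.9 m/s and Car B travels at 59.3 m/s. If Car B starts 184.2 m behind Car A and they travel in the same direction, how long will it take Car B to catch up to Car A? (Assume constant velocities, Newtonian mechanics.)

Relative speed: v_rel = 59.3 - 25.9 = 33.4 m/s
Time to catch: t = d₀/v_rel = 184.2/33.4 = 5.51 s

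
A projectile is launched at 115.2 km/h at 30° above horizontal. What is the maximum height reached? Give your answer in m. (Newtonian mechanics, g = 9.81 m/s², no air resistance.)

v₀ = 115.2 km/h × 0.2777777777777778 = 32.0 m/s
H = v₀² × sin²(θ) / (2g) = 32.0² × sin(30°)² / (2 × 9.81) = 1024.0 × 0.25 / 19.62 = 13.05 m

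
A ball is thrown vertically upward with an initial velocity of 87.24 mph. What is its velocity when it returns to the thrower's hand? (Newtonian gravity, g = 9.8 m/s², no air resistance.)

By conservation of energy (no air resistance), the ball returns to the throw height with the same speed as launch, but directed downward.
|v_ground| = v₀ = 87.24 mph
v_ground = 87.24 mph (downward)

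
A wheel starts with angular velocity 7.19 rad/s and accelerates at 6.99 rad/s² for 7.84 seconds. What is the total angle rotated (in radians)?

θ = ω₀t + ½αt² = 7.19×7.84 + ½×6.99×7.84² = 271.19 rad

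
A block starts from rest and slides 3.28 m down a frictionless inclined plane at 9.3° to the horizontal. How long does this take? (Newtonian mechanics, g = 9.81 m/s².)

a = g sin(θ) = 9.81 × sin(9.3°) = 1.5853 m/s²
t = √(2d/a) = √(2 × 3.28 / 1.5853) = 2.03 s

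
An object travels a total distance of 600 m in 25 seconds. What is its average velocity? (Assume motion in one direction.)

v_avg = Δd / Δt = 600 / 25 = 24.0 m/s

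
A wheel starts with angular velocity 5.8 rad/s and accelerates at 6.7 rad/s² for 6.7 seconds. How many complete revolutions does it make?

θ = ω₀t + ½αt² = 5.8×6.7 + ½×6.7×6.7² = 189.2415 rad
Total revolutions = θ/(2π) = 189.2415/(2π) = 30.12
Complete revolutions = ⌊30.12⌋ = 30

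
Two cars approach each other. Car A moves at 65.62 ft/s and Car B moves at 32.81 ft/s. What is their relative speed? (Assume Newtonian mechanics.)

v_rel = v_A + v_B = 65.62 + 32.81 = 98.43 ft/s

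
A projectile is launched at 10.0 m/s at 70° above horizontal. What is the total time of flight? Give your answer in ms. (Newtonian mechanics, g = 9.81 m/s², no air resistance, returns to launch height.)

T = 2 × v₀ × sin(θ) / g = 2 × 10.0 × sin(70°) / 9.81 = 2 × 10.0 × 0.939693 / 9.81 = 1.91579 s
T = 1.91579 s / 0.001 = 1916 ms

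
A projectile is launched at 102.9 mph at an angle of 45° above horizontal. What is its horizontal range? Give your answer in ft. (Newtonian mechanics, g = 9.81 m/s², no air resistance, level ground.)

v₀ = 102.9 mph × 0.44704 = 46.0004 m/s
R = v₀² × sin(2θ) / g = 46.0004² × sin(2 × 45°) / 9.81 = 2116.04 × 1.0 / 9.81 = 215.702 m
R = 215.702 m / 0.3048 = 707.7 ft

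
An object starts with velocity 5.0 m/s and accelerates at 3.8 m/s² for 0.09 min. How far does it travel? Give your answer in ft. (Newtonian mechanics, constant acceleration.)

t = 0.09 min × 60.0 = 5.4 s
d = v₀ × t + ½ × a × t² = 5.0 × 5.4 + 0.5 × 3.8 × 5.4² = 82.404 m
d = 82.404 m / 0.3048 = 270.4 ft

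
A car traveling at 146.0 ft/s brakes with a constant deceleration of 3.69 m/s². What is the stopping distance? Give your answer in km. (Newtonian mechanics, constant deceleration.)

v₀ = 146.0 ft/s × 0.3048 = 44.5008 m/s
d = v₀² / (2a) = 44.5008² / (2 × 3.69) = 1980.32 / 7.38 = 268.336 m
d = 268.336 m / 1000.0 = 0.2683 km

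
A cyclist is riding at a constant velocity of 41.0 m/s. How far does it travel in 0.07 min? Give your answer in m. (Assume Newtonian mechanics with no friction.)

t = 0.07 min × 60.0 = 4.2 s
d = v × t = 41.0 × 4.2 = 172.2 m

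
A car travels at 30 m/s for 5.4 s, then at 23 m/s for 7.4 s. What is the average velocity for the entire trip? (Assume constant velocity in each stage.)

d₁ = v₁t₁ = 30 × 5.4 = 162.0 m
d₂ = v₂t₂ = 23 × 7.4 = 170.2 m
d_total = 332.2 m, t_total = 12.8 s
v_avg = d_total/t_total = 332.2/12.8 = 25.95 m/s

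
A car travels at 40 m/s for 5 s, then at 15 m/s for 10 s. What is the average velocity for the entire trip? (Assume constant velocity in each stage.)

d₁ = v₁t₁ = 40 × 5 = 200 m
d₂ = v₂t₂ = 15 × 10 = 150 m
d_total = 350 m, t_total = 15 s
v_avg = d_total/t_total = 350/15 = 23.33 m/s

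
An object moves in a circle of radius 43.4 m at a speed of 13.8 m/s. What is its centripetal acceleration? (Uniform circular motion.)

a_c = v²/r = 13.8²/43.4 = 190.44/43.4 = 4.39 m/s²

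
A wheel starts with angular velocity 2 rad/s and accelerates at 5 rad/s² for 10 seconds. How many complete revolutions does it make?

θ = ω₀t + ½αt² = 2×10 + ½×5×10² = 270.0 rad
Total revolutions = θ/(2π) = 270.0/(2π) = 42.97
Complete revolutions = ⌊42.97⌋ = 42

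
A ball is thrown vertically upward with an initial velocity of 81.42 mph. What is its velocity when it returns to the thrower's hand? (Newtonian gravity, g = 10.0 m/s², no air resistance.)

By conservation of energy (no air resistance), the ball returns to the throw height with the same speed as launch, but directed downward.
|v_ground| = v₀ = 81.42 mph
v_ground = 81.42 mph (downward)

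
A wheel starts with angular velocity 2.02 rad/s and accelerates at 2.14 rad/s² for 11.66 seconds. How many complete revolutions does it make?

θ = ω₀t + ½αt² = 2.02×11.66 + ½×2.14×11.66² = 169.025692 rad
Total revolutions = θ/(2π) = 169.025692/(2π) = 26.9
Complete revolutions = ⌊26.9⌋ = 26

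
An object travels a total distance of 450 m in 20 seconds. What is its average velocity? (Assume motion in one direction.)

v_avg = Δd / Δt = 450 / 20 = 22.5 m/s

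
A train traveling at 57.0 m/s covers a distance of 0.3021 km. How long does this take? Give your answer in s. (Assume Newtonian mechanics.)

d = 0.3021 km × 1000.0 = 302.1 m
t = d / v = 302.1 / 57.0 = 5.3 s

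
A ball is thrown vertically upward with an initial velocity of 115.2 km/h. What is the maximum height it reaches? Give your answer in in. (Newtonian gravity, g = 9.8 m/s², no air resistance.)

v₀ = 115.2 km/h × 0.2777777777777778 = 32.0 m/s
h_max = v₀² / (2g) = 32.0² / (2 × 9.8) = 1024.0 / 19.6 = 52.2449 m
h_max = 52.2449 m / 0.0254 = 2057 in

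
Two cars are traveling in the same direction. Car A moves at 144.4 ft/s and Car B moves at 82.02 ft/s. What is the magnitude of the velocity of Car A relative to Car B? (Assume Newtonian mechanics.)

v_rel = |v_A - v_B| = |144.4 - 82.02| = 62.38 ft/s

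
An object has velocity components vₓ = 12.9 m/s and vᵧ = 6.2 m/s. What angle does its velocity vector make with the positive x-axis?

θ = arctan(vᵧ/vₓ) = arctan(6.2/12.9) = 25.67°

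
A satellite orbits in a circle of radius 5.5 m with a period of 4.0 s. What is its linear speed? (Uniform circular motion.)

v = 2πr/T = 2π×5.5/4.0 = 8.64 m/s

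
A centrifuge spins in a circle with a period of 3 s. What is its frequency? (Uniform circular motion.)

f = 1/T = 1/3 = 0.3333 Hz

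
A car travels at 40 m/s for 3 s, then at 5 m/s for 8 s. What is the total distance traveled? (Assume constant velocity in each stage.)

d₁ = v₁t₁ = 40 × 3 = 120 m
d₂ = v₂t₂ = 5 × 8 = 40 m
d_total = 120 + 40 = 160 m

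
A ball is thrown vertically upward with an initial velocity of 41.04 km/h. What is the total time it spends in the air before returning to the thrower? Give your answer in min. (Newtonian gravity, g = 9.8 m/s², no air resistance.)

v₀ = 41.04 km/h × 0.2777777777777778 = 11.4 m/s
t_total = 2 × v₀ / g = 2 × 11.4 / 9.8 = 2.32653 s
t_total = 2.32653 s / 60.0 = 0.03878 min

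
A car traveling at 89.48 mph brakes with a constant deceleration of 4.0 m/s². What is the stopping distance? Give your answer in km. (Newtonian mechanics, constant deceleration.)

v₀ = 89.48 mph × 0.44704 = 40.0011 m/s
d = v₀² / (2a) = 40.0011² / (2 × 4.0) = 1600.09 / 8.0 = 200.011 m
d = 200.011 m / 1000.0 = 0.2 km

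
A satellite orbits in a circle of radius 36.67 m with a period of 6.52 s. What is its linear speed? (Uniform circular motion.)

v = 2πr/T = 2π×36.67/6.52 = 35.34 m/s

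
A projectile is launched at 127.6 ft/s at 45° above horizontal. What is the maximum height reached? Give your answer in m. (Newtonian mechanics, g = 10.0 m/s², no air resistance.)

v₀ = 127.6 ft/s × 0.3048 = 38.8925 m/s
H = v₀² × sin²(θ) / (2g) = 38.8925² × sin(45°)² / (2 × 10.0) = 1512.63 × 0.5 / 20.0 = 37.82 m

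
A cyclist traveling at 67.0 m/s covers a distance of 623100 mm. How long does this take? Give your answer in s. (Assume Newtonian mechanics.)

d = 623100 mm × 0.001 = 623.1 m
t = d / v = 623.1 / 67.0 = 9.3 s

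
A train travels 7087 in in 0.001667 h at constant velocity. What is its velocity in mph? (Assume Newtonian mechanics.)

d = 7087 in × 0.0254 = 180.01 m
t = 0.001667 h × 3600.0 = 6.0012 s
v = d / t = 180.01 / 6.0012 = 29.9957 m/s
v = 29.9957 m/s / 0.44704 = 67.1 mph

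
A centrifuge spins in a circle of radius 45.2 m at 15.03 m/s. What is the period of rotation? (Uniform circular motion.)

T = 2πr/v = 2π×45.2/15.03 = 18.9 s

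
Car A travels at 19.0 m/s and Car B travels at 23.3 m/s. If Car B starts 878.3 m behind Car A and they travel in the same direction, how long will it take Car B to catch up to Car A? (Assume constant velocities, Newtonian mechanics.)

Relative speed: v_rel = 23.3 - 19.0 = 4.3 m/s
Time to catch: t = d₀/v_rel = 878.3/4.3 = 204.26 s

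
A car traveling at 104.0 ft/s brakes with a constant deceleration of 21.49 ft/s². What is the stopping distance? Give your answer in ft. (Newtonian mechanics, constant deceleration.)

v₀ = 104.0 ft/s × 0.3048 = 31.6992 m/s
a = 21.49 ft/s² × 0.3048 = 6.55015 m/s²
d = v₀² / (2a) = 31.6992² / (2 × 6.55015) = 1004.84 / 13.1003 = 76.7036 m
d = 76.7036 m / 0.3048 = 251.7 ft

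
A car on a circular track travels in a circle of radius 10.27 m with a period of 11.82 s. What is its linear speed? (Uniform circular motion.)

v = 2πr/T = 2π×10.27/11.82 = 5.46 m/s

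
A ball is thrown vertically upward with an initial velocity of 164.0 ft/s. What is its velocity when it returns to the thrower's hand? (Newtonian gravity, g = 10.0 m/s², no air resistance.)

By conservation of energy (no air resistance), the ball returns to the throw height with the same speed as launch, but directed downward.
|v_ground| = v₀ = 164.0 ft/s
v_ground = 164.0 ft/s (downward)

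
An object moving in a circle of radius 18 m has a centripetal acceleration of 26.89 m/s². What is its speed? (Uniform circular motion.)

v = √(a_c × r) = √(26.89 × 18) = 22.0 m/s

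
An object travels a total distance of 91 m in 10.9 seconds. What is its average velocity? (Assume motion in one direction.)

v_avg = Δd / Δt = 91 / 10.9 = 8.35 m/s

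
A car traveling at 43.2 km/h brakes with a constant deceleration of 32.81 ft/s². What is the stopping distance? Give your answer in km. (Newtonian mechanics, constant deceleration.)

v₀ = 43.2 km/h × 0.2777777777777778 = 12.0 m/s
a = 32.81 ft/s² × 0.3048 = 10.0005 m/s²
d = v₀² / (2a) = 12.0² / (2 × 10.0005) = 144.0 / 20.001 = 7.19964 m
d = 7.19964 m / 1000.0 = 0.0072 km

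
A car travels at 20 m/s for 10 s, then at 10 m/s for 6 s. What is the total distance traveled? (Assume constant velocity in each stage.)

d₁ = v₁t₁ = 20 × 10 = 200 m
d₂ = v₂t₂ = 10 × 6 = 60 m
d_total = 200 + 60 = 260 m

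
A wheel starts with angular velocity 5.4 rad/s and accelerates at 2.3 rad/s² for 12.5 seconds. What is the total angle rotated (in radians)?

θ = ω₀t + ½αt² = 5.4×12.5 + ½×2.3×12.5² = 247.19 rad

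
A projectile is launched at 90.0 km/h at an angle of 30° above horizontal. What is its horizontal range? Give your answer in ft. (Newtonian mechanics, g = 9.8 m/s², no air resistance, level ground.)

v₀ = 90.0 km/h × 0.2777777777777778 = 25.0 m/s
R = v₀² × sin(2θ) / g = 25.0² × sin(2 × 30°) / 9.8 = 625.0 × 0.866025 / 9.8 = 55.2312 m
R = 55.2312 m / 0.3048 = 181.2 ft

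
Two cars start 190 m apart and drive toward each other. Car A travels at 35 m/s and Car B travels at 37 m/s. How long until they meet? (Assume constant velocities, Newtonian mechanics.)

Combined speed: v_combined = 35 + 37 = 72 m/s
Time to meet: t = d/v_combined = 190/72 = 2.64 s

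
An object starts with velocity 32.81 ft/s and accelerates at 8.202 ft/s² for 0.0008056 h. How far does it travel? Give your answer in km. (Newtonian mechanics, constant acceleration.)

v₀ = 32.81 ft/s × 0.3048 = 10.0005 m/s
a = 8.202 ft/s² × 0.3048 = 2.49997 m/s²
t = 0.0008056 h × 3600.0 = 2.90016 s
d = v₀ × t + ½ × a × t² = 10.0005 × 2.90016 + 0.5 × 2.49997 × 2.90016² = 39.5166 m
d = 39.5166 m / 1000.0 = 0.03952 km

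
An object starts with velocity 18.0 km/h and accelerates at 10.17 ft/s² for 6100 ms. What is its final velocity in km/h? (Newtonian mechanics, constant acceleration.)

v₀ = 18.0 km/h × 0.2777777777777778 = 5.0 m/s
a = 10.17 ft/s² × 0.3048 = 3.09982 m/s²
t = 6100 ms × 0.001 = 6.1 s
v = v₀ + a × t = 5.0 + 3.09982 × 6.1 = 23.9089 m/s
v = 23.9089 m/s / 0.2777777777777778 = 86.07 km/h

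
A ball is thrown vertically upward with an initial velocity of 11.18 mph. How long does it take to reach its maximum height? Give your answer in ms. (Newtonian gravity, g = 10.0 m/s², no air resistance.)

v₀ = 11.18 mph × 0.44704 = 4.99791 m/s
t_up = v₀ / g = 4.99791 / 10.0 = 0.499791 s
t_up = 0.499791 s / 0.001 = 499.8 ms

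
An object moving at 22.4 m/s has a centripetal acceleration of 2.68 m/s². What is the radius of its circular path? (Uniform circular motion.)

r = v²/a_c = 22.4²/2.68 = 187.22 m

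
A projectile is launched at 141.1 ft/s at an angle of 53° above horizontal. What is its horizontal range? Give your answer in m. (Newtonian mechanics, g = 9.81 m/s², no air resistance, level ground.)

v₀ = 141.1 ft/s × 0.3048 = 43.0073 m/s
R = v₀² × sin(2θ) / g = 43.0073² × sin(2 × 53°) / 9.81 = 1849.63 × 0.961262 / 9.81 = 181.2 m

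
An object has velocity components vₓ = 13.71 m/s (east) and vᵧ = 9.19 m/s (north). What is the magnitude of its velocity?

|v| = √(vₓ² + vᵧ²) = √(13.71² + 9.19²) = √(272.4202) = 16.51 m/s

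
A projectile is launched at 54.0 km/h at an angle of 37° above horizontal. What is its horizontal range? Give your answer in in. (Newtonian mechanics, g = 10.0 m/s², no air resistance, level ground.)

v₀ = 54.0 km/h × 0.2777777777777778 = 15.0 m/s
R = v₀² × sin(2θ) / g = 15.0² × sin(2 × 37°) / 10.0 = 225.0 × 0.961262 / 10.0 = 21.6284 m
R = 21.6284 m / 0.0254 = 851.5 in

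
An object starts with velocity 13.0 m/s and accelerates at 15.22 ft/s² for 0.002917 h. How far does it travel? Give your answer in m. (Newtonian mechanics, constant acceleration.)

a = 15.22 ft/s² × 0.3048 = 4.63906 m/s²
t = 0.002917 h × 3600.0 = 10.5012 s
d = v₀ × t + ½ × a × t² = 13.0 × 10.5012 + 0.5 × 4.63906 × 10.5012² = 392.3 m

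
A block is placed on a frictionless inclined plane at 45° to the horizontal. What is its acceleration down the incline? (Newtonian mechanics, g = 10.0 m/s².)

a = g sin(θ) = 10.0 × sin(45°) = 10.0 × 0.7071 = 7.07 m/s²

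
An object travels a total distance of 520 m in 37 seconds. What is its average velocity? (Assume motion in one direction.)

v_avg = Δd / Δt = 520 / 37 = 14.05 m/s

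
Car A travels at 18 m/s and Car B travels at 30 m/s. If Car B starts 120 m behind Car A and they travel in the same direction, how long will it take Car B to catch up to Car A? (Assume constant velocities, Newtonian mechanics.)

Relative speed: v_rel = 30 - 18 = 12 m/s
Time to catch: t = d₀/v_rel = 120/12 = 10.0 s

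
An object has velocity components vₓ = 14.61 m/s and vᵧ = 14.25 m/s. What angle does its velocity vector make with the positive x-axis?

θ = arctan(vᵧ/vₓ) = arctan(14.25/14.61) = 44.29°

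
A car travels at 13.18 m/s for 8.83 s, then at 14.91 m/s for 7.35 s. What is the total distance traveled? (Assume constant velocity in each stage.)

d₁ = v₁t₁ = 13.18 × 8.83 = 116.3794 m
d₂ = v₂t₂ = 14.91 × 7.35 = 109.5885 m
d_total = 116.3794 + 109.5885 = 225.97 m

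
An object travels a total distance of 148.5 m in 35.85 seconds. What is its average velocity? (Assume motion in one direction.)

v_avg = Δd / Δt = 148.5 / 35.85 = 4.14 m/s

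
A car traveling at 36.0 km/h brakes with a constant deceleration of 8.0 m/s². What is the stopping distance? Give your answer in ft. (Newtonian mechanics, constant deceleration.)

v₀ = 36.0 km/h × 0.2777777777777778 = 10.0 m/s
d = v₀² / (2a) = 10.0² / (2 × 8.0) = 100.0 / 16.0 = 6.25 m
d = 6.25 m / 0.3048 = 20.51 ft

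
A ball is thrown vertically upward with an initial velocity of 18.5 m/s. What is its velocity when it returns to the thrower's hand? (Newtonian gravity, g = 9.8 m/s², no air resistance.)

By conservation of energy (no air resistance), the ball returns to the throw height with the same speed as launch, but directed downward.
|v_ground| = v₀ = 18.5 m/s
v_ground = 18.5 m/s (downward)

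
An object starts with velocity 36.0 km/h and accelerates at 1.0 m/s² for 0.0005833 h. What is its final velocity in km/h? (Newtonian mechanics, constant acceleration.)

v₀ = 36.0 km/h × 0.2777777777777778 = 10.0 m/s
t = 0.0005833 h × 3600.0 = 2.09988 s
v = v₀ + a × t = 10.0 + 1.0 × 2.09988 = 12.0999 m/s
v = 12.0999 m/s / 0.2777777777777778 = 43.56 km/h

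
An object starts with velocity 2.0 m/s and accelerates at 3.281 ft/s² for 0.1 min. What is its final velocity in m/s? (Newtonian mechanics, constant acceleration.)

a = 3.281 ft/s² × 0.3048 = 1.00005 m/s²
t = 0.1 min × 60.0 = 6.0 s
v = v₀ + a × t = 2.0 + 1.00005 × 6.0 = 8.0 m/s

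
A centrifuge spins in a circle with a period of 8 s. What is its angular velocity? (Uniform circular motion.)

ω = 2π/T = 2π/8 = 0.7854 rad/s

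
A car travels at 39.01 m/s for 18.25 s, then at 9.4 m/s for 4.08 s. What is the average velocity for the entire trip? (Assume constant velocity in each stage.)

d₁ = v₁t₁ = 39.01 × 18.25 = 711.9325 m
d₂ = v₂t₂ = 9.4 × 4.08 = 38.352 m
d_total = 750.2845 m, t_total = 22.33 s
v_avg = d_total/t_total = 750.2845/22.33 = 33.6 m/s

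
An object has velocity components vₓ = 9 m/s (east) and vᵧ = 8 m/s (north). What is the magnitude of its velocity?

|v| = √(vₓ² + vᵧ²) = √(9² + 8²) = √(145) = 12.04 m/s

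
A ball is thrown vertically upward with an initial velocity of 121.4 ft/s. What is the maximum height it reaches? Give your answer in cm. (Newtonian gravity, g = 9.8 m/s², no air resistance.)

v₀ = 121.4 ft/s × 0.3048 = 37.0027 m/s
h_max = v₀² / (2g) = 37.0027² / (2 × 9.8) = 1369.2 / 19.6 = 69.8571 m
h_max = 69.8571 m / 0.01 = 6986 cm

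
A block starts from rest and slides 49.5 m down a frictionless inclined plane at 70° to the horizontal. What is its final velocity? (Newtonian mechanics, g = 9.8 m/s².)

a = g sin(θ) = 9.8 × sin(70°) = 9.209 m/s²
v = √(2ad) = √(2 × 9.209 × 49.5) = 30.19 m/s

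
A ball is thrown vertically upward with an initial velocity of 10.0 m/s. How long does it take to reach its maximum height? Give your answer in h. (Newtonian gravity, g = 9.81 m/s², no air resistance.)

t_up = v₀ / g = 10.0 / 9.81 = 1.01937 s
t_up = 1.01937 s / 3600.0 = 0.0002832 h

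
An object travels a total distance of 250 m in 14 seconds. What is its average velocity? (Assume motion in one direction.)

v_avg = Δd / Δt = 250 / 14 = 17.86 m/s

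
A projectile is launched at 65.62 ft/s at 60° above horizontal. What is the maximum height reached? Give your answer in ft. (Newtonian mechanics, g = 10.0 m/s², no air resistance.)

v₀ = 65.62 ft/s × 0.3048 = 20.001 m/s
H = v₀² × sin²(θ) / (2g) = 20.001² × sin(60°)² / (2 × 10.0) = 400.04 × 0.75 / 20.0 = 15.0015 m
H = 15.0015 m / 0.3048 = 49.22 ft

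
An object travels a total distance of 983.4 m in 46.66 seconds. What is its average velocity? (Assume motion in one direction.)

v_avg = Δd / Δt = 983.4 / 46.66 = 21.08 m/s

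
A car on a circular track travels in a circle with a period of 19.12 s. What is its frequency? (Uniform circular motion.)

f = 1/T = 1/19.12 = 0.0523 Hz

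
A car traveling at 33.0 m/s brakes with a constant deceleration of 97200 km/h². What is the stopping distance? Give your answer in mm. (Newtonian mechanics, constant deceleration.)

a = 97200 km/h² × 7.716049382716049e-05 = 7.5 m/s²
d = v₀² / (2a) = 33.0² / (2 × 7.5) = 1089.0 / 15.0 = 72.6 m
d = 72.6 m / 0.001 = 72600 mm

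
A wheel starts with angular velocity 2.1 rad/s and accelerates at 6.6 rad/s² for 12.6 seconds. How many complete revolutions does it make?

θ = ω₀t + ½αt² = 2.1×12.6 + ½×6.6×12.6² = 550.368 rad
Total revolutions = θ/(2π) = 550.368/(2π) = 87.59
Complete revolutions = ⌊87.59⌋ = 87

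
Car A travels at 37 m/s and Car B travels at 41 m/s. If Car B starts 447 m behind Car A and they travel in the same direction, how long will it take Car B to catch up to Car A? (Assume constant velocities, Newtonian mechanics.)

Relative speed: v_rel = 41 - 37 = 4 m/s
Time to catch: t = d₀/v_rel = 447/4 = 111.75 s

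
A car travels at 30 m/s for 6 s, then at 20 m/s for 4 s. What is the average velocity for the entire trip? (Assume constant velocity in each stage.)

d₁ = v₁t₁ = 30 × 6 = 180 m
d₂ = v₂t₂ = 20 × 4 = 80 m
d_total = 260 m, t_total = 10 s
v_avg = d_total/t_total = 260/10 = 26.0 m/s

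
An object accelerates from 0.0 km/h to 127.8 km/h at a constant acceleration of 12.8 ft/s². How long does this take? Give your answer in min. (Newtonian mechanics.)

v₀ = 0.0 km/h × 0.2777777777777778 = 0.0 m/s
v = 127.8 km/h × 0.2777777777777778 = 35.5 m/s
a = 12.8 ft/s² × 0.3048 = 3.90144 m/s²
t = (v - v₀) / a = (35.5 - 0.0) / 3.90144 = 9.0992 s
t = 9.0992 s / 60.0 = 0.1517 min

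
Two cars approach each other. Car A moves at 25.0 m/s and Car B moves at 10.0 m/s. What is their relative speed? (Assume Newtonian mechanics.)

v_rel = v_A + v_B = 25.0 + 10.0 = 35.0 m/s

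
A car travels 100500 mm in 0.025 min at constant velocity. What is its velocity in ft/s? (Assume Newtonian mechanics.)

d = 100500 mm × 0.001 = 100.5 m
t = 0.025 min × 60.0 = 1.5 s
v = d / t = 100.5 / 1.5 = 67.0 m/s
v = 67.0 m/s / 0.3048 = 219.8 ft/s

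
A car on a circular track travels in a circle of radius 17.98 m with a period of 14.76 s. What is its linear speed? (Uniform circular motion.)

v = 2πr/T = 2π×17.98/14.76 = 7.65 m/s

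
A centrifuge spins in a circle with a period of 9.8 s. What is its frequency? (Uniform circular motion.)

f = 1/T = 1/9.8 = 0.102 Hz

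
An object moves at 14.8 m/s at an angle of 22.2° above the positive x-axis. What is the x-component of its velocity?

vₓ = v cos(θ) = 14.8 × cos(22.2°) = 13.7 m/s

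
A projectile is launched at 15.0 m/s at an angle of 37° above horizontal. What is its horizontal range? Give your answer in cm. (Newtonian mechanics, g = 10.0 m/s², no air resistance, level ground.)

R = v₀² × sin(2θ) / g = 15.0² × sin(2 × 37°) / 10.0 = 225.0 × 0.961262 / 10.0 = 21.6284 m
R = 21.6284 m / 0.01 = 2163 cm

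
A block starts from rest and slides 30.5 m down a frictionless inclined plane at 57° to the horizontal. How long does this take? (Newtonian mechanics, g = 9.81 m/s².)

a = g sin(θ) = 9.81 × sin(57°) = 8.2274 m/s²
t = √(2d/a) = √(2 × 30.5 / 8.2274) = 2.72 s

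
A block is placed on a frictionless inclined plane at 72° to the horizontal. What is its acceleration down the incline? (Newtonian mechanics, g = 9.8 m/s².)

a = g sin(θ) = 9.8 × sin(72°) = 9.8 × 0.9511 = 9.32 m/s²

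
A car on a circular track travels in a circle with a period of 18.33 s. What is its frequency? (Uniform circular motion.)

f = 1/T = 1/18.33 = 0.0546 Hz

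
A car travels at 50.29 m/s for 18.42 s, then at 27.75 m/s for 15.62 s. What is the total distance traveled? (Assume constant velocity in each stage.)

d₁ = v₁t₁ = 50.29 × 18.42 = 926.3418 m
d₂ = v₂t₂ = 27.75 × 15.62 = 433.455 m
d_total = 926.3418 + 433.455 = 1359.8 m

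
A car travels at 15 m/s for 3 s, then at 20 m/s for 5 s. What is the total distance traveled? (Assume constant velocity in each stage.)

d₁ = v₁t₁ = 15 × 3 = 45 m
d₂ = v₂t₂ = 20 × 5 = 100 m
d_total = 45 + 100 = 145 m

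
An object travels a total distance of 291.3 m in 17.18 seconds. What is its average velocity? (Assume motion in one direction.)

v_avg = Δd / Δt = 291.3 / 17.18 = 16.96 m/s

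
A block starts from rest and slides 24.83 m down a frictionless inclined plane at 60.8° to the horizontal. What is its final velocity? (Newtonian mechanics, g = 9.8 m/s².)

a = g sin(θ) = 9.8 × sin(60.8°) = 8.5546 m/s²
v = √(2ad) = √(2 × 8.5546 × 24.83) = 20.61 m/s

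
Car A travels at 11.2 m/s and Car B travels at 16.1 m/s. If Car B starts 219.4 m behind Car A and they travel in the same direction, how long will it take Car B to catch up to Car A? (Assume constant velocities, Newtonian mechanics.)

Relative speed: v_rel = 16.1 - 11.2 = 4.9 m/s
Time to catch: t = d₀/v_rel = 219.4/4.9 = 44.78 s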